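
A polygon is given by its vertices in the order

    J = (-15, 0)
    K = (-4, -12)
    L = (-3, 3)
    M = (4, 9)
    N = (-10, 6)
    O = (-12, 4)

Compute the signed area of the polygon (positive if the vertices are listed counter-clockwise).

Σ = (180) + (-48) + (-39) + (114) + (32) + (60) = 299
Signed area = Σ/2 = 149.5 (positive ⇒ counter-clockwise traversal).

149.5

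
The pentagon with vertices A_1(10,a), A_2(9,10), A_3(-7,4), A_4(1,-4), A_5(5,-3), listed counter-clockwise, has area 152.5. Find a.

-7

Write out the shoelace sum; only the two edges meeting at A_1 involve a:
2·Area = [(5·a − 10·(-3)) + (10·10 − 9·a)] + 147
       = -4·a + 277 = 305
⇒ a = -7.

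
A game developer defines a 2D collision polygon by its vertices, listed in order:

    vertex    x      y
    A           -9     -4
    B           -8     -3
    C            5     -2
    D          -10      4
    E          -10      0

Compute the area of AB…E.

53

Σ = (-5) + (31) + (0) + (40) + (40) = 106
Area = |Σ|/2 = 53.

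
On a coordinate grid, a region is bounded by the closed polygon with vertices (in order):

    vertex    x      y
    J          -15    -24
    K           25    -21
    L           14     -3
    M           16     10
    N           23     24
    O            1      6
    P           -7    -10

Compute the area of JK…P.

820

Cross-terms: 915, 219, 188, 154, 114, 32, 18  ⇒  Σ = 1640
Area = |Σ|/2 = 820.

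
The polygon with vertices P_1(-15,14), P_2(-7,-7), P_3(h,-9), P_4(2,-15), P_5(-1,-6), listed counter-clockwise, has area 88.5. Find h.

-3

Write out the shoelace sum; only the two edges meeting at P_3 involve h:
2·Area = [((-7)·(-9) − h·(-7)) + (h·(-15) − 2·(-9))] + 72
       = -8·h + 153 = 177
⇒ h = -3.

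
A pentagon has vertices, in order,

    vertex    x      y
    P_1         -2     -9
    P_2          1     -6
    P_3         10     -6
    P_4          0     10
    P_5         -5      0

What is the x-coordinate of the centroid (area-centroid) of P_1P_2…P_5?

Apply the shoelace (surveyor's) formula. First the cross-terms c_i = x_i·y_{i+1} − x_{i+1}·y_i:
  21, 54, 100, 50, 45  ⇒  2A = 270, A = 135.
Then Σ (x_i + x_{i+1})·c_i = 1008, so x̄ = 1008 / (6·135) = 56/45.

56/45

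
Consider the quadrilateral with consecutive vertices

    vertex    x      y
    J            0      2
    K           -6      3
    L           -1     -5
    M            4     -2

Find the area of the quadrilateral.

37.5

Apply Gauss's area formula: 2A = Σ (x_i·y_{i+1} − x_{i+1}·y_i), indices taken mod 4.
Σ = (12) + (33) + (22) + (8) = 75
Area = |Σ|/2 = 37.5.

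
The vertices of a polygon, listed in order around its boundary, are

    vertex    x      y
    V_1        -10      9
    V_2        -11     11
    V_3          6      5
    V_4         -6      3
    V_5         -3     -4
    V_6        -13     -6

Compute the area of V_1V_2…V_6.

Apply Gauss's area formula: 2A = Σ (x_i·y_{i+1} − x_{i+1}·y_i), indices taken mod 6.
V_1→V_2: (-10)(11) − (-11)(9) = -11
V_2→V_3: (-11)(5) − (6)(11) = -121
V_3→V_4: (6)(3) − (-6)(5) = 48
V_4→V_5: (-6)(-4) − (-3)(3) = 33
V_5→V_6: (-3)(-6) − (-13)(-4) = -34
V_6→V_1: (-13)(9) − (-10)(-6) = -177
Σ = -262
Area = |Σ|/2 = 131.

131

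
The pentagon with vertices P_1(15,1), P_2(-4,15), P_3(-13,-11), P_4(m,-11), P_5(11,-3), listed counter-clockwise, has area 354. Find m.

The doubled signed area Σ (x_i y_{i+1} − x_{i+1} y_i) is linear in m.
With m=0 it equals 788; the coefficient of m is 8 (from the two edges through P_4).
So 8·m + 788 = 2·354 = 708 ⇒ m = -10.

-10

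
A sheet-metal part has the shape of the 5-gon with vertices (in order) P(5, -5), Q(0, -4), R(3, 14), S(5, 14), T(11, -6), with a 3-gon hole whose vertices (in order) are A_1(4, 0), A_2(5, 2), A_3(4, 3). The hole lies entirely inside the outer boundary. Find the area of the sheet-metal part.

Outer boundary:
Apply Gauss's area formula: 2A = Σ (x_i·y_{i+1} − x_{i+1}·y_i), indices taken mod 5.
Σ = (-20) + (12) + (-28) + (-184) + (-25) = -245
Area = |Σ|/2 = 122.5.
Hole:
Cross-terms: 8, 7, -12  ⇒  Σ = 3
Area = |Σ|/2 = 1.5.
Net area = 122.5 − 1.5 = 121.

121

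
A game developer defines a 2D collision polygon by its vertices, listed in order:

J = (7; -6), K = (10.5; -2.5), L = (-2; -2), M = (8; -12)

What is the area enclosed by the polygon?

47.75

J→K: (7)(-2.5) − (10.5)(-6) = 45.5
K→L: (10.5)(-2) − (-2)(-2.5) = -26
L→M: (-2)(-12) − (8)(-2) = 40
M→J: (8)(-6) − (7)(-12) = 36
Σ = 95.5
Area = |Σ|/2 = 47.75.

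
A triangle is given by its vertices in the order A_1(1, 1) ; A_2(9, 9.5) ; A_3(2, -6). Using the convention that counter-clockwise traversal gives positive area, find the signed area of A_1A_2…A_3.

-32.25

Apply Gauss's area formula: 2A = Σ (x_i·y_{i+1} − x_{i+1}·y_i), indices taken mod 3.
Σ = (0.5) + (-73) + (8) = -64.5
Signed area = Σ/2 = -32.25 (negative ⇒ clockwise traversal).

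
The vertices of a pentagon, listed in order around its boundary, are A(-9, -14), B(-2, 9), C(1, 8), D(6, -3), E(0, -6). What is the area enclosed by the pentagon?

137.5

Apply the shoelace (surveyor's) formula: 2A = Σ (x_i·y_{i+1} − x_{i+1}·y_i), indices taken mod 5.
A→B: (-9)(9) − (-2)(-14) = -109
B→C: (-2)(8) − (1)(9) = -25
C→D: (1)(-3) − (6)(8) = -51
D→E: (6)(-6) − (0)(-3) = -36
E→A: (0)(-14) − (-9)(-6) = -54
Σ = -275
Area = |Σ|/2 = 137.5.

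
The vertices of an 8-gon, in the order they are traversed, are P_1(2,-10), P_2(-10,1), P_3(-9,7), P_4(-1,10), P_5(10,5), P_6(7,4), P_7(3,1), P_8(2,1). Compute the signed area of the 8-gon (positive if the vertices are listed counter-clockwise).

-184

P_1→P_2: (2)(1) − (-10)(-10) = -98
P_2→P_3: (-10)(7) − (-9)(1) = -61
P_3→P_4: (-9)(10) − (-1)(7) = -83
P_4→P_5: (-1)(5) − (10)(10) = -105
P_5→P_6: (10)(4) − (7)(5) = 5
P_6→P_7: (7)(1) − (3)(4) = -5
P_7→P_8: (3)(1) − (2)(1) = 1
P_8→P_1: (2)(-10) − (2)(1) = -22
Σ = -368
Signed area = Σ/2 = -184 (negative ⇒ clockwise traversal).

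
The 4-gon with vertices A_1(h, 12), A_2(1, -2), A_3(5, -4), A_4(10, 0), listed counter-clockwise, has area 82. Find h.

Write out the shoelace sum; only the two edges meeting at A_1 involve h:
2·Area = [(10·12 − h·0) + (h·(-2) − 1·12)] + 46
       = -2·h + 154 = 164
⇒ h = -5.

-5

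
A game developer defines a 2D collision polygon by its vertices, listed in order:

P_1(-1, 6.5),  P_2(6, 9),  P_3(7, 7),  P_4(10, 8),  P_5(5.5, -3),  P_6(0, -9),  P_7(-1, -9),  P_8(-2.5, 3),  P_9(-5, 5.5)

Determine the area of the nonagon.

Apply the shoelace formula: 2A = Σ (x_i·y_{i+1} − x_{i+1}·y_i), indices taken mod 9.
Σ = (-48) + (-21) + (-14) + (-74) + (-49.5) + (-9) + (-25.5) + (1.25) + (-27) = -266.75
Area = |Σ|/2 = 133.375.

133.375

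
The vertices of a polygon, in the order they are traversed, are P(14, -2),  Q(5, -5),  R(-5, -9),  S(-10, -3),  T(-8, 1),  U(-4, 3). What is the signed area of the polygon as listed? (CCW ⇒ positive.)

-146.5

Apply the surveyor's formula: 2A = Σ (x_i·y_{i+1} − x_{i+1}·y_i), indices taken mod 6.
Σ = (-60) + (-70) + (-75) + (-34) + (-20) + (-34) = -293
Signed area = Σ/2 = -146.5 (negative ⇒ clockwise traversal).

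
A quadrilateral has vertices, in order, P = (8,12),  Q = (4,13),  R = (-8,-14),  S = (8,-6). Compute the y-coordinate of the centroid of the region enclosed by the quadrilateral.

Apply Gauss's area formula. First the cross-terms c_i = x_i·y_{i+1} − x_{i+1}·y_i:
  56, 48, 160, 144  ⇒  2A = 408, A = 204.
Then Σ (y_i + y_{i+1})·c_i = -984, so ȳ = -984 / (6·204) = -41/51.

-41/51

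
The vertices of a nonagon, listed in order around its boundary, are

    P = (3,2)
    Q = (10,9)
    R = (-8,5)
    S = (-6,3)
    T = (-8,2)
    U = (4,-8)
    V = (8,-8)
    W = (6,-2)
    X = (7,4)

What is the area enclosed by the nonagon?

Apply the shoelace formula: 2A = Σ (x_i·y_{i+1} − x_{i+1}·y_i), indices taken mod 9.
P→Q: (3)(9) − (10)(2) = 7
Q→R: (10)(5) − (-8)(9) = 122
R→S: (-8)(3) − (-6)(5) = 6
S→T: (-6)(2) − (-8)(3) = 12
T→U: (-8)(-8) − (4)(2) = 56
U→V: (4)(-8) − (8)(-8) = 32
V→W: (8)(-2) − (6)(-8) = 32
W→X: (6)(4) − (7)(-2) = 38
X→P: (7)(2) − (3)(4) = 2
Σ = 307
Area = |Σ|/2 = 153.5.

153.5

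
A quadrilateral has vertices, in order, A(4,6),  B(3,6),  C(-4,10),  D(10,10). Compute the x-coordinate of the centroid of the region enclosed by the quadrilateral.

143/45

Apply the shoelace formula. First the cross-terms c_i = x_i·y_{i+1} − x_{i+1}·y_i:
  6, 54, -140, 20  ⇒  2A = -60, A = -30.
Then Σ (x_i + x_{i+1})·c_i = -572, so x̄ = -572 / (6·(-30)) = 143/45.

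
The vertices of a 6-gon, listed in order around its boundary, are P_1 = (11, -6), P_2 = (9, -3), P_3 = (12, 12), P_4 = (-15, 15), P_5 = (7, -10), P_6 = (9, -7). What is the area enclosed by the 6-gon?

Σ = (21) + (144) + (360) + (45) + (41) + (23) = 634
Area = |Σ|/2 = 317.

317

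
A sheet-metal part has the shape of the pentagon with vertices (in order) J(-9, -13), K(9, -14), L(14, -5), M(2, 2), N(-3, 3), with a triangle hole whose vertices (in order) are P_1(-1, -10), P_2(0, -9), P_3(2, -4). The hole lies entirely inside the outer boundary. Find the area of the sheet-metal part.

253.5

Outer boundary:
Cross-terms: 243, 151, 38, 12, 66  ⇒  Σ = 510
Area = |Σ|/2 = 255.
Hole:
Apply the shoelace formula: 2A = Σ (x_i·y_{i+1} − x_{i+1}·y_i), indices taken mod 3.
Σ = (9) + (18) + (-24) = 3
Area = |Σ|/2 = 1.5.
Net area = 255 − 1.5 = 253.5.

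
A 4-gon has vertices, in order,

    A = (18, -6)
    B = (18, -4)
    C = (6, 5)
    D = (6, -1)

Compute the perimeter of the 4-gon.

|AB| = √((0)² + (2)²) = √4 = 2
|BC| = √((-12)² + (9)²) = √225 = 15
|CD| = √((0)² + (-6)²) = √36 = 6
|DA| = √((12)² + (-5)²) = √169 = 13
Perimeter = 2 + 15 + 6 + 13 = 36.

36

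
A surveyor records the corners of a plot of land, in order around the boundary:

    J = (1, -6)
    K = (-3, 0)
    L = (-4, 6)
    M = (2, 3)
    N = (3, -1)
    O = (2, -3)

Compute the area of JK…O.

Cross-terms: -18, -18, -24, -11, -7, -9  ⇒  Σ = -87
Area = |Σ|/2 = 43.5.

43.5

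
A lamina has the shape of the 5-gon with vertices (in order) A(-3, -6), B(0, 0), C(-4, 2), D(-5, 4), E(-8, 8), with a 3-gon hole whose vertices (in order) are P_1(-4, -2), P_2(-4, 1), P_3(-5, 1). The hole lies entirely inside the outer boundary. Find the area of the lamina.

Outer boundary:
Apply the shoelace (surveyor's) formula: 2A = Σ (x_i·y_{i+1} − x_{i+1}·y_i), indices taken mod 5.
Σ = (0) + (0) + (-6) + (-8) + (72) = 58
Area = |Σ|/2 = 29.
Hole:
Apply the surveyor's formula: 2A = Σ (x_i·y_{i+1} − x_{i+1}·y_i), indices taken mod 3.
Σ = (-12) + (1) + (14) = 3
Area = |Σ|/2 = 1.5.
Net area = 29 − 1.5 = 27.5.

27.5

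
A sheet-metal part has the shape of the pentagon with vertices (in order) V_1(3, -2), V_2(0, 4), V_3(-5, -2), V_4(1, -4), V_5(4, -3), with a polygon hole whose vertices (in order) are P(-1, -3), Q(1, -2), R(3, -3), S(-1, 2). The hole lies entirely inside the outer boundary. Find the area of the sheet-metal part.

Outer boundary:
Apply the shoelace formula: 2A = Σ (x_i·y_{i+1} − x_{i+1}·y_i), indices taken mod 5.
Σ = (12) + (20) + (22) + (13) + (1) = 68
Area = |Σ|/2 = 34.
Hole:
Apply the surveyor's formula: 2A = Σ (x_i·y_{i+1} − x_{i+1}·y_i), indices taken mod 4.
Σ = (5) + (3) + (3) + (5) = 16
Area = |Σ|/2 = 8.
Net area = 34 − 8 = 26.

26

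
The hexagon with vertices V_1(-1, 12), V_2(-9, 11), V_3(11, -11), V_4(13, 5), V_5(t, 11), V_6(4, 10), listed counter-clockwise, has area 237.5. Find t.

9

Write out the shoelace sum; only the two edges meeting at V_5 involve t:
2·Area = [(13·11 − t·5) + (t·10 − 4·11)] + 331
       = 5·t + 430 = 475
⇒ t = 9.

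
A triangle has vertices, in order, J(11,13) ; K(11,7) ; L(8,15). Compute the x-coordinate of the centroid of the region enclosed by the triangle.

10

Apply the shoelace formula. First the cross-terms c_i = x_i·y_{i+1} − x_{i+1}·y_i:
  -66, 109, -61  ⇒  2A = -18, A = -9.
Then Σ (x_i + x_{i+1})·c_i = -540, so x̄ = -540 / (6·(-9)) = 10.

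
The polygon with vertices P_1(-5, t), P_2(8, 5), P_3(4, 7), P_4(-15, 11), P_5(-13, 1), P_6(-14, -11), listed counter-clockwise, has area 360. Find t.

Write out the shoelace sum; only the two edges meeting at P_1 involve t:
2·Area = [((-14)·t − (-5)·(-11)) + ((-5)·5 − 8·t)] + 470
       = -22·t + 390 = 720
⇒ t = -15.

-15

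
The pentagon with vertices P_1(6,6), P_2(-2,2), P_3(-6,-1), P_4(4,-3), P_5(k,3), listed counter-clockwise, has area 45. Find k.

4

Write out the shoelace sum; only the two edges meeting at P_5 involve k:
2·Area = [(4·3 − k·(-3)) + (k·6 − 6·3)] + 60
       = 9·k + 54 = 90
⇒ k = 4.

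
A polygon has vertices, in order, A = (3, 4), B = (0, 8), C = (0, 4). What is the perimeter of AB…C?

|AB| = √((-3)² + (4)²) = √25 = 5
|BC| = √((0)² + (-4)²) = √16 = 4
|CA| = √((3)² + (0)²) = √9 = 3
Perimeter = 5 + 4 + 3 = 12.

12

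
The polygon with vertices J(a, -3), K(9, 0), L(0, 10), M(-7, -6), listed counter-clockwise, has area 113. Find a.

The doubled signed area Σ (x_i y_{i+1} − x_{i+1} y_i) is linear in a.
With a=0 it equals 208; the coefficient of a is 6 (from the two edges through J).
So 6·a + 208 = 2·113 = 226 ⇒ a = 3.

3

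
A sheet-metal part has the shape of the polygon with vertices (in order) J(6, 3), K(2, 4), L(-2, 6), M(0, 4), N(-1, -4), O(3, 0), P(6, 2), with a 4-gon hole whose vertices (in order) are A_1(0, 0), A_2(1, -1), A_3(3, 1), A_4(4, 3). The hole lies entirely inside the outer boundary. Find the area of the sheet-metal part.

Outer boundary:
Cross-terms: 18, 20, -8, 4, 12, 6, 6  ⇒  Σ = 58
Area = |Σ|/2 = 29.
Hole:
Apply the shoelace (surveyor's) formula: 2A = Σ (x_i·y_{i+1} − x_{i+1}·y_i), indices taken mod 4.
Cross-terms: 0, 4, 5, 0  ⇒  Σ = 9
Area = |Σ|/2 = 4.5.
Net area = 29 − 4.5 = 24.5.

24.5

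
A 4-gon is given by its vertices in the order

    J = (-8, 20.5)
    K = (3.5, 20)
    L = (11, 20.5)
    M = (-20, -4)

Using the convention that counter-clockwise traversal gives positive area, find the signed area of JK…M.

Apply Gauss's area formula: 2A = Σ (x_i·y_{i+1} − x_{i+1}·y_i), indices taken mod 4.
Σ = (-231.75) + (-148.25) + (366) + (-442) = -456
Signed area = Σ/2 = -228 (negative ⇒ clockwise traversal).

-228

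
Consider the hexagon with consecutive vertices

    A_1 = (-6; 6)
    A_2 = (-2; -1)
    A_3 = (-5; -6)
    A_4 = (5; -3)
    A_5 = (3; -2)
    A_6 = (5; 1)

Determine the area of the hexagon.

Apply the shoelace formula: 2A = Σ (x_i·y_{i+1} − x_{i+1}·y_i), indices taken mod 6.
A_1→A_2: (-6)(-1) − (-2)(6) = 18
A_2→A_3: (-2)(-6) − (-5)(-1) = 7
A_3→A_4: (-5)(-3) − (5)(-6) = 45
A_4→A_5: (5)(-2) − (3)(-3) = -1
A_5→A_6: (3)(1) − (5)(-2) = 13
A_6→A_1: (5)(6) − (-6)(1) = 36
Σ = 118
Area = |Σ|/2 = 59.

59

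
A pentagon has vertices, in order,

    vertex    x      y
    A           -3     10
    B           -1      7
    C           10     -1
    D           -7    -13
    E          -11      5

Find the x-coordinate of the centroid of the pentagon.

Apply the surveyor's formula. First the cross-terms c_i = x_i·y_{i+1} − x_{i+1}·y_i:
  -11, -69, -137, -178, -95  ⇒  2A = -490, A = -245.
Then Σ (x_i + x_{i+1})·c_i = 3546, so x̄ = 3546 / (6·(-245)) = -591/245.

-591/245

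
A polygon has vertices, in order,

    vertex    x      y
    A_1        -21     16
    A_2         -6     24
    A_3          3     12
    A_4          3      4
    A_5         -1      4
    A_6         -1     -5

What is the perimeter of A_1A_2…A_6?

|A_1A_2| = √((15)² + (8)²) = √289 = 17
|A_2A_3| = √((9)² + (-12)²) = √225 = 15
|A_3A_4| = √((0)² + (-8)²) = √64 = 8
|A_4A_5| = √((-4)² + (0)²) = √16 = 4
|A_5A_6| = √((0)² + (-9)²) = √81 = 9
|A_6A_1| = √((-20)² + (21)²) = √841 = 29
Perimeter = 17 + 15 + 8 + 4 + 9 + 29 = 82.

82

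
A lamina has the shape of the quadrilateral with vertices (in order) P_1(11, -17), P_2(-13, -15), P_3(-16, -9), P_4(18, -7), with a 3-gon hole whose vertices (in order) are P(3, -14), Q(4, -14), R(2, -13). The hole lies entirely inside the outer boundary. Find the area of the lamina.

231.5

Outer boundary:
Cross-terms: -386, -123, 274, -229  ⇒  Σ = -464
Area = |Σ|/2 = 232.
Hole:
Σ = (14) + (-24) + (11) = 1
Area = |Σ|/2 = 0.5.
Net area = 232 − 0.5 = 231.5.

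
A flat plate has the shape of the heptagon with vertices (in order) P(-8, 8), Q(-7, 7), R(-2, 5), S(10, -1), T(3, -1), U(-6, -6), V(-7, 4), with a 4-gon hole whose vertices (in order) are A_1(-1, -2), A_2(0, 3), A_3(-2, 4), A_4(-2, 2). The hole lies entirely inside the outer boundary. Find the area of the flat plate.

88.5

Outer boundary:
Cross-terms: 0, -21, -48, -7, -24, -66, -24  ⇒  Σ = -190
Area = |Σ|/2 = 95.
Hole:
Apply Gauss's area formula: 2A = Σ (x_i·y_{i+1} − x_{i+1}·y_i), indices taken mod 4.
Cross-terms: -3, 6, 4, 6  ⇒  Σ = 13
Area = |Σ|/2 = 6.5.
Net area = 95 − 6.5 = 88.5.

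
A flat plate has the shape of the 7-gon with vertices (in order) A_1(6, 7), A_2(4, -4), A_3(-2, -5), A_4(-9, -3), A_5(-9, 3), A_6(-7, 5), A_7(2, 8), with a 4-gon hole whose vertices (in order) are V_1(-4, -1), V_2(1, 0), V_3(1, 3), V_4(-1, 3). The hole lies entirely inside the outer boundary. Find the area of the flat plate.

Outer boundary:
Σ = (-52) + (-28) + (-39) + (-54) + (-24) + (-66) + (-34) = -297
Area = |Σ|/2 = 148.5.
Hole:
Apply Gauss's area formula: 2A = Σ (x_i·y_{i+1} − x_{i+1}·y_i), indices taken mod 4.
Σ = (1) + (3) + (6) + (13) = 23
Area = |Σ|/2 = 11.5.
Net area = 148.5 − 11.5 = 137.

137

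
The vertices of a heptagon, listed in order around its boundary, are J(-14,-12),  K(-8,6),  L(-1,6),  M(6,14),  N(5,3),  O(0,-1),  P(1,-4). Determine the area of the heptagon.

Apply the shoelace (surveyor's) formula: 2A = Σ (x_i·y_{i+1} − x_{i+1}·y_i), indices taken mod 7.
J→K: (-14)(6) − (-8)(-12) = -180
K→L: (-8)(6) − (-1)(6) = -42
L→M: (-1)(14) − (6)(6) = -50
M→N: (6)(3) − (5)(14) = -52
N→O: (5)(-1) − (0)(3) = -5
O→P: (0)(-4) − (1)(-1) = 1
P→J: (1)(-12) − (-14)(-4) = -68
Σ = -396
Area = |Σ|/2 = 198.

198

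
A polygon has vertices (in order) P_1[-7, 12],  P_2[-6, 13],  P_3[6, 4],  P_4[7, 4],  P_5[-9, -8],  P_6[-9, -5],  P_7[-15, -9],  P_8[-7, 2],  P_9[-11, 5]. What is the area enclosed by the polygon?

184.5

P_1→P_2: (-7)(13) − (-6)(12) = -19
P_2→P_3: (-6)(4) − (6)(13) = -102
P_3→P_4: (6)(4) − (7)(4) = -4
P_4→P_5: (7)(-8) − (-9)(4) = -20
P_5→P_6: (-9)(-5) − (-9)(-8) = -27
P_6→P_7: (-9)(-9) − (-15)(-5) = 6
P_7→P_8: (-15)(2) − (-7)(-9) = -93
P_8→P_9: (-7)(5) − (-11)(2) = -13
P_9→P_1: (-11)(12) − (-7)(5) = -97
Σ = -369
Area = |Σ|/2 = 184.5.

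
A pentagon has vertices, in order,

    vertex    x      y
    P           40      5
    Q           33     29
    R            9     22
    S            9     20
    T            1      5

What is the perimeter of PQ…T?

108

|PQ| = √((-7)² + (24)²) = √625 = 25
|QR| = √((-24)² + (-7)²) = √625 = 25
|RS| = √((0)² + (-2)²) = √4 = 2
|ST| = √((-8)² + (-15)²) = √289 = 17
|TP| = √((39)² + (0)²) = √1521 = 39
Perimeter = 25 + 25 + 2 + 17 + 39 = 108.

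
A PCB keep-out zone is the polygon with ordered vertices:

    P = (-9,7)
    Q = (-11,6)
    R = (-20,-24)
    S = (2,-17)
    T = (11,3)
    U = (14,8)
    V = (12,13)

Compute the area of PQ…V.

Apply Gauss's area formula: 2A = Σ (x_i·y_{i+1} − x_{i+1}·y_i), indices taken mod 7.
P→Q: (-9)(6) − (-11)(7) = 23
Q→R: (-11)(-24) − (-20)(6) = 384
R→S: (-20)(-17) − (2)(-24) = 388
S→T: (2)(3) − (11)(-17) = 193
T→U: (11)(8) − (14)(3) = 46
U→V: (14)(13) − (12)(8) = 86
V→P: (12)(7) − (-9)(13) = 201
Σ = 1321
Area = |Σ|/2 = 660.5.

660.5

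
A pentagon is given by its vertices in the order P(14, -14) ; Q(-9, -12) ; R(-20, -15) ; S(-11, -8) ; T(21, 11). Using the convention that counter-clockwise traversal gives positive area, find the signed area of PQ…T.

-402.5

P→Q: (14)(-12) − (-9)(-14) = -294
Q→R: (-9)(-15) − (-20)(-12) = -105
R→S: (-20)(-8) − (-11)(-15) = -5
S→T: (-11)(11) − (21)(-8) = 47
T→P: (21)(-14) − (14)(11) = -448
Σ = -805
Signed area = Σ/2 = -402.5 (negative ⇒ clockwise traversal).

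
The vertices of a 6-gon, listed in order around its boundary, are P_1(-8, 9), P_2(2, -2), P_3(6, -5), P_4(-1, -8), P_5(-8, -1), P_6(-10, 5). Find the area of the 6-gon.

Apply the shoelace formula: 2A = Σ (x_i·y_{i+1} − x_{i+1}·y_i), indices taken mod 6.
P_1→P_2: (-8)(-2) − (2)(9) = -2
P_2→P_3: (2)(-5) − (6)(-2) = 2
P_3→P_4: (6)(-8) − (-1)(-5) = -53
P_4→P_5: (-1)(-1) − (-8)(-8) = -63
P_5→P_6: (-8)(5) − (-10)(-1) = -50
P_6→P_1: (-10)(9) − (-8)(5) = -50
Σ = -216
Area = |Σ|/2 = 108.

108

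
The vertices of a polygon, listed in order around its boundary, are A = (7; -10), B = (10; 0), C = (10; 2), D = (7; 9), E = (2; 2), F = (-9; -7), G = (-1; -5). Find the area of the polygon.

Apply the shoelace (surveyor's) formula: 2A = Σ (x_i·y_{i+1} − x_{i+1}·y_i), indices taken mod 7.
A→B: (7)(0) − (10)(-10) = 100
B→C: (10)(2) − (10)(0) = 20
C→D: (10)(9) − (7)(2) = 76
D→E: (7)(2) − (2)(9) = -4
E→F: (2)(-7) − (-9)(2) = 4
F→G: (-9)(-5) − (-1)(-7) = 38
G→A: (-1)(-10) − (7)(-5) = 45
Σ = 279
Area = |Σ|/2 = 139.5.

139.5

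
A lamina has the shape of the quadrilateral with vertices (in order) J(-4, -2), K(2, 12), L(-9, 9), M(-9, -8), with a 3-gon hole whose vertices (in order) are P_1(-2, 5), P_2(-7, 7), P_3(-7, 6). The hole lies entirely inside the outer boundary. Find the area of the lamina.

Outer boundary:
Apply the shoelace (surveyor's) formula: 2A = Σ (x_i·y_{i+1} − x_{i+1}·y_i), indices taken mod 4.
Σ = (-44) + (126) + (153) + (-14) = 221
Area = |Σ|/2 = 110.5.
Hole:
Apply the shoelace (surveyor's) formula: 2A = Σ (x_i·y_{i+1} − x_{i+1}·y_i), indices taken mod 3.
P_1→P_2: (-2)(7) − (-7)(5) = 21
P_2→P_3: (-7)(6) − (-7)(7) = 7
P_3→P_1: (-7)(5) − (-2)(6) = -23
Σ = 5
Area = |Σ|/2 = 2.5.
Net area = 110.5 − 2.5 = 108.

108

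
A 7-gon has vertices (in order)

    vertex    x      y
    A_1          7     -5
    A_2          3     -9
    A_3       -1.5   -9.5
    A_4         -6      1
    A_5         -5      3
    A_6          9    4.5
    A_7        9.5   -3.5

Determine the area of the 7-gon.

154.125

Apply the shoelace (surveyor's) formula: 2A = Σ (x_i·y_{i+1} − x_{i+1}·y_i), indices taken mod 7.
Cross-terms: -48, -42, -58.5, -13, -49.5, -74.25, -23  ⇒  Σ = -308.25
Area = |Σ|/2 = 154.125.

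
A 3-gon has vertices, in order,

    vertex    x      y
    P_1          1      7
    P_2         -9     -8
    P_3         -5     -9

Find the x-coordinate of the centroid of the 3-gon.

-13/3

Apply the shoelace formula. First the cross-terms c_i = x_i·y_{i+1} − x_{i+1}·y_i:
  55, 41, -26  ⇒  2A = 70, A = 35.
Then Σ (x_i + x_{i+1})·c_i = -910, so x̄ = -910 / (6·35) = -13/3.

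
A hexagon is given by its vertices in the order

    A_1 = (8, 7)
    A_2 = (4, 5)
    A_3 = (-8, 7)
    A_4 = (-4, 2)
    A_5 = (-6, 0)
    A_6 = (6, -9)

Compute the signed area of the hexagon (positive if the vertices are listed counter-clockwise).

Apply Gauss's area formula: 2A = Σ (x_i·y_{i+1} − x_{i+1}·y_i), indices taken mod 6.
A_1→A_2: (8)(5) − (4)(7) = 12
A_2→A_3: (4)(7) − (-8)(5) = 68
A_3→A_4: (-8)(2) − (-4)(7) = 12
A_4→A_5: (-4)(0) − (-6)(2) = 12
A_5→A_6: (-6)(-9) − (6)(0) = 54
A_6→A_1: (6)(7) − (8)(-9) = 114
Σ = 272
Signed area = Σ/2 = 136 (positive ⇒ counter-clockwise traversal).

136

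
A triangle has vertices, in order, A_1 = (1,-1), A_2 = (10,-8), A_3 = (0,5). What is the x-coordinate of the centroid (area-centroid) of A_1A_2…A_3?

11/3

Apply the shoelace (surveyor's) formula. First the cross-terms c_i = x_i·y_{i+1} − x_{i+1}·y_i:
  2, 50, -5  ⇒  2A = 47, A = 23.5.
Then Σ (x_i + x_{i+1})·c_i = 517, so x̄ = 517 / (6·23.5) = 11/3.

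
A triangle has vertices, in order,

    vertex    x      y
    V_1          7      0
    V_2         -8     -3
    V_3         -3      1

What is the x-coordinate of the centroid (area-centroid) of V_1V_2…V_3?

Apply the shoelace (surveyor's) formula. First the cross-terms c_i = x_i·y_{i+1} − x_{i+1}·y_i:
  -21, -17, -7  ⇒  2A = -45, A = -22.5.
Then Σ (x_i + x_{i+1})·c_i = 180, so x̄ = 180 / (6·(-22.5)) = -4/3.

-4/3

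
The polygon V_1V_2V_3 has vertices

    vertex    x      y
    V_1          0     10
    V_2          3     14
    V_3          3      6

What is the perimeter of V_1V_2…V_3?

|V_1V_2| = √((3)² + (4)²) = √25 = 5
|V_2V_3| = √((0)² + (-8)²) = √64 = 8
|V_3V_1| = √((-3)² + (4)²) = √25 = 5
Perimeter = 5 + 8 + 5 = 18.

18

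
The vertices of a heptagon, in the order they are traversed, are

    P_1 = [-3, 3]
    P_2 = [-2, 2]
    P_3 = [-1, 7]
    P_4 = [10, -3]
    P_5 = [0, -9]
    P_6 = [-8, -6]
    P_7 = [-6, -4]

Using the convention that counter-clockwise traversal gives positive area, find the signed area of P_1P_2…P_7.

-137.5

Apply the surveyor's formula: 2A = Σ (x_i·y_{i+1} − x_{i+1}·y_i), indices taken mod 7.
P_1→P_2: (-3)(2) − (-2)(3) = 0
P_2→P_3: (-2)(7) − (-1)(2) = -12
P_3→P_4: (-1)(-3) − (10)(7) = -67
P_4→P_5: (10)(-9) − (0)(-3) = -90
P_5→P_6: (0)(-6) − (-8)(-9) = -72
P_6→P_7: (-8)(-4) − (-6)(-6) = -4
P_7→P_1: (-6)(3) − (-3)(-4) = -30
Σ = -275
Signed area = Σ/2 = -137.5 (negative ⇒ clockwise traversal).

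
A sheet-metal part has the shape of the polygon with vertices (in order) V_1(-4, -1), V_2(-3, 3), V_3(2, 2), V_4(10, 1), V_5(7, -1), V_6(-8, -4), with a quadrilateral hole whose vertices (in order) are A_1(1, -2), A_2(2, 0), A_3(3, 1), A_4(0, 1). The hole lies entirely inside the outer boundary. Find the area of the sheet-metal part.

Outer boundary:
Apply the surveyor's formula: 2A = Σ (x_i·y_{i+1} − x_{i+1}·y_i), indices taken mod 6.
Cross-terms: -15, -12, -18, -17, -36, -8  ⇒  Σ = -106
Area = |Σ|/2 = 53.
Hole:
Apply the shoelace (surveyor's) formula: 2A = Σ (x_i·y_{i+1} − x_{i+1}·y_i), indices taken mod 4.
Σ = (4) + (2) + (3) + (-1) = 8
Area = |Σ|/2 = 4.
Net area = 53 − 4 = 49.

49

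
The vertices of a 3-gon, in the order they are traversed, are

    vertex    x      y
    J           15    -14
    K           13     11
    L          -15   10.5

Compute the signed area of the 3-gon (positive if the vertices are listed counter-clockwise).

350.5

Apply the shoelace (surveyor's) formula: 2A = Σ (x_i·y_{i+1} − x_{i+1}·y_i), indices taken mod 3.
J→K: (15)(11) − (13)(-14) = 347
K→L: (13)(10.5) − (-15)(11) = 301.5
L→J: (-15)(-14) − (15)(10.5) = 52.5
Σ = 701
Signed area = Σ/2 = 350.5 (positive ⇒ counter-clockwise traversal).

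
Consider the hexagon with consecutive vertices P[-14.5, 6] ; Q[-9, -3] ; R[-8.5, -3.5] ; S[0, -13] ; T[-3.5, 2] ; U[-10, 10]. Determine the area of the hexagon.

119.25

Apply the surveyor's formula: 2A = Σ (x_i·y_{i+1} − x_{i+1}·y_i), indices taken mod 6.
Σ = (97.5) + (6) + (110.5) + (-45.5) + (-15) + (85) = 238.5
Area = |Σ|/2 = 119.25.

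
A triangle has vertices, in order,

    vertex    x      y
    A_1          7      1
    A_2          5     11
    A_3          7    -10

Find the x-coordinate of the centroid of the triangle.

Apply the shoelace formula. First the cross-terms c_i = x_i·y_{i+1} − x_{i+1}·y_i:
  72, -127, 77  ⇒  2A = 22, A = 11.
Then Σ (x_i + x_{i+1})·c_i = 418, so x̄ = 418 / (6·11) = 19/3.

19/3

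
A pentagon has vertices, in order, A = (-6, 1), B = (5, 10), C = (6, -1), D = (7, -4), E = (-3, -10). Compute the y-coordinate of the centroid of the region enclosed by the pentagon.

Apply the shoelace formula. First the cross-terms c_i = x_i·y_{i+1} − x_{i+1}·y_i:
  -65, -65, -17, -82, -63  ⇒  2A = -292, A = -146.
Then Σ (y_i + y_{i+1})·c_i = 500, so ȳ = 500 / (6·(-146)) = -125/219.

-125/219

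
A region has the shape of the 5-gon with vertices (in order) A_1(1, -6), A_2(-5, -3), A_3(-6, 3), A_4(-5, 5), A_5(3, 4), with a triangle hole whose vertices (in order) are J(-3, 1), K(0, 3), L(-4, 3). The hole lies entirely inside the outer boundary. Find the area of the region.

65

Outer boundary:
Apply the shoelace formula: 2A = Σ (x_i·y_{i+1} − x_{i+1}·y_i), indices taken mod 5.
A_1→A_2: (1)(-3) − (-5)(-6) = -33
A_2→A_3: (-5)(3) − (-6)(-3) = -33
A_3→A_4: (-6)(5) − (-5)(3) = -15
A_4→A_5: (-5)(4) − (3)(5) = -35
A_5→A_1: (3)(-6) − (1)(4) = -22
Σ = -138
Area = |Σ|/2 = 69.
Hole:
Σ = (-9) + (12) + (5) = 8
Area = |Σ|/2 = 4.
Net area = 69 − 4 = 65.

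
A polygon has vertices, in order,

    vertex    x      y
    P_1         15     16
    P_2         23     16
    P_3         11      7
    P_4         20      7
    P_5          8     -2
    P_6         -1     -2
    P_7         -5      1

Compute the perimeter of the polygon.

|P_1P_2| = √((8)² + (0)²) = √64 = 8
|P_2P_3| = √((-12)² + (-9)²) = √225 = 15
|P_3P_4| = √((9)² + (0)²) = √81 = 9
|P_4P_5| = √((-12)² + (-9)²) = √225 = 15
|P_5P_6| = √((-9)² + (0)²) = √81 = 9
|P_6P_7| = √((-4)² + (3)²) = √25 = 5
|P_7P_1| = √((20)² + (15)²) = √625 = 25
Perimeter = 8 + 15 + 9 + 15 + 9 + 5 + 25 = 86.

86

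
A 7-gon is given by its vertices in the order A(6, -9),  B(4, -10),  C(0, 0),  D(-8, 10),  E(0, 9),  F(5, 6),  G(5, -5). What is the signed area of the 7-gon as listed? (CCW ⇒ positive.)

A→B: (6)(-10) − (4)(-9) = -24
B→C: (4)(0) − (0)(-10) = 0
C→D: (0)(10) − (-8)(0) = 0
D→E: (-8)(9) − (0)(10) = -72
E→F: (0)(6) − (5)(9) = -45
F→G: (5)(-5) − (5)(6) = -55
G→A: (5)(-9) − (6)(-5) = -15
Σ = -211
Signed area = Σ/2 = -105.5 (negative ⇒ clockwise traversal).

-105.5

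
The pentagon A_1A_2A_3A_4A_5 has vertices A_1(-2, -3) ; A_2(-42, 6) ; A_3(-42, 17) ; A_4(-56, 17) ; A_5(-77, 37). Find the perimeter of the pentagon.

180

|A_1A_2| = √((-40)² + (9)²) = √1681 = 41
|A_2A_3| = √((0)² + (11)²) = √121 = 11
|A_3A_4| = √((-14)² + (0)²) = √196 = 14
|A_4A_5| = √((-21)² + (20)²) = √841 = 29
|A_5A_1| = √((75)² + (-40)²) = √7225 = 85
Perimeter = 41 + 11 + 14 + 29 + 85 = 180.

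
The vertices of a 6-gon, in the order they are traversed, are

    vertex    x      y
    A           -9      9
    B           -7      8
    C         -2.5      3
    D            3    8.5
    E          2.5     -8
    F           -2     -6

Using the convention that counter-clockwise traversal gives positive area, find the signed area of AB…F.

A→B: (-9)(8) − (-7)(9) = -9
B→C: (-7)(3) − (-2.5)(8) = -1
C→D: (-2.5)(8.5) − (3)(3) = -30.25
D→E: (3)(-8) − (2.5)(8.5) = -45.25
E→F: (2.5)(-6) − (-2)(-8) = -31
F→A: (-2)(9) − (-9)(-6) = -72
Σ = -188.5
Signed area = Σ/2 = -94.25 (negative ⇒ clockwise traversal).

-94.25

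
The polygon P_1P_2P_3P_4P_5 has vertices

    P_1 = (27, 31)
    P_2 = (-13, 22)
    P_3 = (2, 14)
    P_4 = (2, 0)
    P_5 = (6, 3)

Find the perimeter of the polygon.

|P_1P_2| = √((-40)² + (-9)²) = √1681 = 41
|P_2P_3| = √((15)² + (-8)²) = √289 = 17
|P_3P_4| = √((0)² + (-14)²) = √196 = 14
|P_4P_5| = √((4)² + (3)²) = √25 = 5
|P_5P_1| = √((21)² + (28)²) = √1225 = 35
Perimeter = 41 + 17 + 14 + 5 + 35 = 112.

112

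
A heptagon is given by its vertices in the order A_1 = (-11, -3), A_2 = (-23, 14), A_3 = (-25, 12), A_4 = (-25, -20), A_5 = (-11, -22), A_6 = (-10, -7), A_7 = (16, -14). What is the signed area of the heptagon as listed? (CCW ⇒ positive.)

Apply the shoelace formula: 2A = Σ (x_i·y_{i+1} − x_{i+1}·y_i), indices taken mod 7.
Σ = (-223) + (74) + (800) + (330) + (-143) + (252) + (-202) = 888
Signed area = Σ/2 = 444 (positive ⇒ counter-clockwise traversal).

444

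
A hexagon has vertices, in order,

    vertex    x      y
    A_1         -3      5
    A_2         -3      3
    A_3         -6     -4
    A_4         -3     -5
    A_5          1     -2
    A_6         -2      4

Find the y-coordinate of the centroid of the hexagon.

Apply the surveyor's formula. First the cross-terms c_i = x_i·y_{i+1} − x_{i+1}·y_i:
  6, 30, 18, 11, 0, 2  ⇒  2A = 67, A = 33.5.
Then Σ (y_i + y_{i+1})·c_i = -203, so ȳ = -203 / (6·33.5) = -203/201.

-203/201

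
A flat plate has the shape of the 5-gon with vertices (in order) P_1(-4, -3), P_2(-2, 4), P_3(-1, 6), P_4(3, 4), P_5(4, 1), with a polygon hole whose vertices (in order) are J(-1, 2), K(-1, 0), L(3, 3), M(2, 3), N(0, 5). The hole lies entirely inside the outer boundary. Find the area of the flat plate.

28

Outer boundary:
Apply the surveyor's formula: 2A = Σ (x_i·y_{i+1} − x_{i+1}·y_i), indices taken mod 5.
P_1→P_2: (-4)(4) − (-2)(-3) = -22
P_2→P_3: (-2)(6) − (-1)(4) = -8
P_3→P_4: (-1)(4) − (3)(6) = -22
P_4→P_5: (3)(1) − (4)(4) = -13
P_5→P_1: (4)(-3) − (-4)(1) = -8
Σ = -73
Area = |Σ|/2 = 36.5.
Hole:
Apply the shoelace (surveyor's) formula: 2A = Σ (x_i·y_{i+1} − x_{i+1}·y_i), indices taken mod 5.
Σ = (2) + (-3) + (3) + (10) + (5) = 17
Area = |Σ|/2 = 8.5.
Net area = 36.5 − 8.5 = 28.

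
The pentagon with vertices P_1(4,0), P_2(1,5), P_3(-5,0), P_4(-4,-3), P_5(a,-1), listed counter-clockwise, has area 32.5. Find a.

-1

The doubled signed area Σ (x_i y_{i+1} − x_{i+1} y_i) is linear in a.
With a=0 it equals 68; the coefficient of a is 3 (from the two edges through P_5).
So 3·a + 68 = 2·32.5 = 65 ⇒ a = -1.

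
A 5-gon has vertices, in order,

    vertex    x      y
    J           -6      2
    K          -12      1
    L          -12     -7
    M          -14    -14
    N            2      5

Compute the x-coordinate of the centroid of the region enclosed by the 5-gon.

-85/11

Apply the shoelace formula. First the cross-terms c_i = x_i·y_{i+1} − x_{i+1}·y_i:
  18, 96, 70, -42, 34  ⇒  2A = 176, A = 88.
Then Σ (x_i + x_{i+1})·c_i = -4080, so x̄ = -4080 / (6·88) = -85/11.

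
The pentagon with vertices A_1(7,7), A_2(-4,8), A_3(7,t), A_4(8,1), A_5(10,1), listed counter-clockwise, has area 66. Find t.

-3

The doubled signed area Σ (x_i y_{i+1} − x_{i+1} y_i) is linear in t.
With t=0 it equals 96; the coefficient of t is -12 (from the two edges through A_3).
So -12·t + 96 = 2·66 = 132 ⇒ t = -3.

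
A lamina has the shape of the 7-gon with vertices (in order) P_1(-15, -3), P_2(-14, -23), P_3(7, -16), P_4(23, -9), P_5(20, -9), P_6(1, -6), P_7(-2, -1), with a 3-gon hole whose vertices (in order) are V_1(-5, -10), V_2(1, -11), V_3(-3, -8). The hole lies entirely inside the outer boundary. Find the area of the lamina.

Outer boundary:
Σ = (303) + (385) + (305) + (-27) + (-111) + (-13) + (-9) = 833
Area = |Σ|/2 = 416.5.
Hole:
Apply the shoelace formula: 2A = Σ (x_i·y_{i+1} − x_{i+1}·y_i), indices taken mod 3.
Σ = (65) + (-41) + (-10) = 14
Area = |Σ|/2 = 7.
Net area = 416.5 − 7 = 409.5.

409.5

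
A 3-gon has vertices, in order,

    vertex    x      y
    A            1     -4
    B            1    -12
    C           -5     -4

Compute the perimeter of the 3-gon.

24

|AB| = √((0)² + (-8)²) = √64 = 8
|BC| = √((-6)² + (8)²) = √100 = 10
|CA| = √((6)² + (0)²) = √36 = 6
Perimeter = 8 + 10 + 6 = 24.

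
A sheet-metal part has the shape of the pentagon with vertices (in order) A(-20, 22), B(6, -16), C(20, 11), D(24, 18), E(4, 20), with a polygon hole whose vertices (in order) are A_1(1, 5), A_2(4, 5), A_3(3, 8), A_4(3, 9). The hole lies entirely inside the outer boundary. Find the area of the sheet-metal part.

Outer boundary:
Σ = (188) + (386) + (96) + (408) + (488) = 1566
Area = |Σ|/2 = 783.
Hole:
Apply Gauss's area formula: 2A = Σ (x_i·y_{i+1} − x_{i+1}·y_i), indices taken mod 4.
Cross-terms: -15, 17, 3, 6  ⇒  Σ = 11
Area = |Σ|/2 = 5.5.
Net area = 783 − 5.5 = 777.5.

777.5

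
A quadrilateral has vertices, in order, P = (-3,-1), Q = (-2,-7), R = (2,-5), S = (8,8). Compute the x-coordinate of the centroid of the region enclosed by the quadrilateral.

Apply Gauss's area formula. First the cross-terms c_i = x_i·y_{i+1} − x_{i+1}·y_i:
  19, 24, 56, 16  ⇒  2A = 115, A = 57.5.
Then Σ (x_i + x_{i+1})·c_i = 545, so x̄ = 545 / (6·57.5) = 109/69.

109/69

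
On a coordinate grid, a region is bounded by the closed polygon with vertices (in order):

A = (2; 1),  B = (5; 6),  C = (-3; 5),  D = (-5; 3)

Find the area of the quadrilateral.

27.5

A→B: (2)(6) − (5)(1) = 7
B→C: (5)(5) − (-3)(6) = 43
C→D: (-3)(3) − (-5)(5) = 16
D→A: (-5)(1) − (2)(3) = -11
Σ = 55
Area = |Σ|/2 = 27.5.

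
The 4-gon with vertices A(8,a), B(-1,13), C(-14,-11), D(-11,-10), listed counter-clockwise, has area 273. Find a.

-15

Write out the shoelace sum; only the two edges meeting at A involve a:
2·Area = [((-11)·a − 8·(-10)) + (8·13 − (-1)·a)] + 212
       = -10·a + 396 = 546
⇒ a = -15.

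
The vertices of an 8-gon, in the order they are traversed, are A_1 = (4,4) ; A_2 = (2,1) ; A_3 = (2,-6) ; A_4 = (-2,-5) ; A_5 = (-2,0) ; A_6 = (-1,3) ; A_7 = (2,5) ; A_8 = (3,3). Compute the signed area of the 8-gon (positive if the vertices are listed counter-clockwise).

Σ = (-4) + (-14) + (-22) + (-10) + (-6) + (-11) + (-9) + (0) = -76
Signed area = Σ/2 = -38 (negative ⇒ clockwise traversal).

-38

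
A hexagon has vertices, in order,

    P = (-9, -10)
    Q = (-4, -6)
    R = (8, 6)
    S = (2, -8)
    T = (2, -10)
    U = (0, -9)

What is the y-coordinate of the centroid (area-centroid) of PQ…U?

Apply the surveyor's formula. First the cross-terms c_i = x_i·y_{i+1} − x_{i+1}·y_i:
  14, 24, -76, -4, -18, -81  ⇒  2A = -141, A = -70.5.
Then Σ (y_i + y_{i+1})·c_i = 1881, so ȳ = 1881 / (6·(-70.5)) = -209/47.

-209/47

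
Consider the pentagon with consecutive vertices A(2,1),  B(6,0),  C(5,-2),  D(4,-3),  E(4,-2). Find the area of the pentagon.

Cross-terms: -6, -12, -7, 4, 8  ⇒  Σ = -13
Area = |Σ|/2 = 6.5.

6.5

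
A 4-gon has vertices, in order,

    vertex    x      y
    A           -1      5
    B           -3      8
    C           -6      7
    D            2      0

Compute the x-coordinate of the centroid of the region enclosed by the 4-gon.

Apply the surveyor's formula. First the cross-terms c_i = x_i·y_{i+1} − x_{i+1}·y_i:
  7, 27, -14, 10  ⇒  2A = 30, A = 15.
Then Σ (x_i + x_{i+1})·c_i = -205, so x̄ = -205 / (6·15) = -41/18.

-41/18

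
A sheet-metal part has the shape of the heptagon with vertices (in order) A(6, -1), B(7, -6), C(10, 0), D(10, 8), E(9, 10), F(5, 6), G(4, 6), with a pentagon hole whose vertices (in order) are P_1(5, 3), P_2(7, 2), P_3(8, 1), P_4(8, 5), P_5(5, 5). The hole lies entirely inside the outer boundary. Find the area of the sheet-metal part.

46

Outer boundary:
Apply the surveyor's formula: 2A = Σ (x_i·y_{i+1} − x_{i+1}·y_i), indices taken mod 7.
A→B: (6)(-6) − (7)(-1) = -29
B→C: (7)(0) − (10)(-6) = 60
C→D: (10)(8) − (10)(0) = 80
D→E: (10)(10) − (9)(8) = 28
E→F: (9)(6) − (5)(10) = 4
F→G: (5)(6) − (4)(6) = 6
G→A: (4)(-1) − (6)(6) = -40
Σ = 109
Area = |Σ|/2 = 54.5.
Hole:
Apply Gauss's area formula: 2A = Σ (x_i·y_{i+1} − x_{i+1}·y_i), indices taken mod 5.
Σ = (-11) + (-9) + (32) + (15) + (-10) = 17
Area = |Σ|/2 = 8.5.
Net area = 54.5 − 8.5 = 46.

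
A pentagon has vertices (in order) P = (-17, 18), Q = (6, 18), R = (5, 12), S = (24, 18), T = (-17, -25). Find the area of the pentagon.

827.5

Apply the shoelace (surveyor's) formula: 2A = Σ (x_i·y_{i+1} − x_{i+1}·y_i), indices taken mod 5.
P→Q: (-17)(18) − (6)(18) = -414
Q→R: (6)(12) − (5)(18) = -18
R→S: (5)(18) − (24)(12) = -198
S→T: (24)(-25) − (-17)(18) = -294
T→P: (-17)(18) − (-17)(-25) = -731
Σ = -1655
Area = |Σ|/2 = 827.5.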